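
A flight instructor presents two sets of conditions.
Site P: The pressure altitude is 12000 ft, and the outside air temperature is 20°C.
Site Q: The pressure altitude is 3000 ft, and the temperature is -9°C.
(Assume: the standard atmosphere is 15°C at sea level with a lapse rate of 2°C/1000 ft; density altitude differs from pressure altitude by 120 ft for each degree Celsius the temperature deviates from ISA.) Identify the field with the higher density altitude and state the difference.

Site P by 14640 ft

Site P: ISA temp = -9°C, deviation +29°C, DA = 12000 + 120 × 29 = 15480 ft.
Site Q: ISA temp = 9°C, deviation -18°C, DA = 3000 + 120 × (-18) = 840 ft.
Site P is higher by 15480 − 840 = 14640 ft.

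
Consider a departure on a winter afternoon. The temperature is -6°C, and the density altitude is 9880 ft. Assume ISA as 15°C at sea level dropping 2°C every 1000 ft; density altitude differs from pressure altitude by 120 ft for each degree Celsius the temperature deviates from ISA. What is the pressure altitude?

10000 ft

DA = PA + 120 × (OAT − (15 − 2·PA/1000)) = PA + 120·OAT − 1800 + 0.24·PA = 1.24·PA + 120·OAT − 1800.
So 1.24·PA = 9880 − 120 × (-6) + 1800 = 12400.
PA = 12400 / 1.24 = 10000 ft.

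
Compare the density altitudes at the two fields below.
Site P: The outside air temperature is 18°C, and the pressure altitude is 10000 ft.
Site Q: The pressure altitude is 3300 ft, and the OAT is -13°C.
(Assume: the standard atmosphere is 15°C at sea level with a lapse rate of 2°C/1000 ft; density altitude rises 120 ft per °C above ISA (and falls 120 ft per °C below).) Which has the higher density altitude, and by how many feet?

Site P: ISA temp = -5°C, deviation +23°C, DA = 10000 + 120 × 23 = 12760 ft.
Site Q: ISA temp = 8.4°C, deviation -21.4°C, DA = 3300 + 120 × (-21.4) = 732 ft.
Site P is higher by 12760 − 732 = 12028 ft.

Site P by 12028 ft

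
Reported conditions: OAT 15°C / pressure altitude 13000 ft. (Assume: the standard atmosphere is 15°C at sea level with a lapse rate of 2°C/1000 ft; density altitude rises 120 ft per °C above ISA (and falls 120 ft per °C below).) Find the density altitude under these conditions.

16120 ft

ISA temperature at 13000 ft = 15 − 2 × (13000/1000) = -11°C.
ISA deviation = 15 − (-11) = +26°C.
Density altitude = 13000 + 120 × (26) = 13000 + (+3120) = 16120 ft.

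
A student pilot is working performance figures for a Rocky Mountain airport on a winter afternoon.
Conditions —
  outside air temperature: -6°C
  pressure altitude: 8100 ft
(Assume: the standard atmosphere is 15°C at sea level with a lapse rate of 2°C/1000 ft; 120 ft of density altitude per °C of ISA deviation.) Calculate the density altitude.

ISA temperature at 8100 ft = 15 − 2 × (8100/1000) = -1.2°C.
ISA deviation = -6 − (-1.2) = -4.8°C.
Density altitude = 8100 + 120 × (-4.8) = 8100 + (-576) = 7524 ft.

7524 ft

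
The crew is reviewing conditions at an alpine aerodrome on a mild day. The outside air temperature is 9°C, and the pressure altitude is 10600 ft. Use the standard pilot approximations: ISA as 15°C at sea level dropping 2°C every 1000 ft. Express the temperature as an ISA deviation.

ISA+15.2°C

ISA temperature at 10600 ft = 15 − 2 × (10600/1000) = -6.2°C.
Deviation = OAT − ISA = 9 − (-6.2) = +15.2°C.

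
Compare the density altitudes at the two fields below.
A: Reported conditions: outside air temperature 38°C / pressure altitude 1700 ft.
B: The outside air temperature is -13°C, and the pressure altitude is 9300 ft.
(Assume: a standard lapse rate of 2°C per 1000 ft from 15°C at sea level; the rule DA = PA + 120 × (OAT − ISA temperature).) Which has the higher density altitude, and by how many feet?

A: ISA temp = 11.6°C, deviation +26.4°C, DA = 1700 + 120 × 26.4 = 4868 ft.
B: ISA temp = -3.6°C, deviation -9.4°C, DA = 9300 + 120 × (-9.4) = 8172 ft.
B is higher by 8172 − 4868 = 3304 ft.

B by 3304 ft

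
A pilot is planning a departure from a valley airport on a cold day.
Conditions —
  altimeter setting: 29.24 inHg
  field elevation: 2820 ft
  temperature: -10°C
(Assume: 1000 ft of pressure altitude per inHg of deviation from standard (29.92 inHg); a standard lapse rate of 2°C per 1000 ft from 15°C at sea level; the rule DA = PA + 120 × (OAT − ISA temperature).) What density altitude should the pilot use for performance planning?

1340 ft

Pressure altitude = 2820 + (29.92 − 29.24) × 1000 = 2820 + (+680) = 3500 ft.
ISA temperature at 3500 ft = 15 − 2 × (3500/1000) = 8°C.
ISA deviation = -10 − 8 = -18°C.
Density altitude = 3500 + 120 × (-18) = 1340 ft.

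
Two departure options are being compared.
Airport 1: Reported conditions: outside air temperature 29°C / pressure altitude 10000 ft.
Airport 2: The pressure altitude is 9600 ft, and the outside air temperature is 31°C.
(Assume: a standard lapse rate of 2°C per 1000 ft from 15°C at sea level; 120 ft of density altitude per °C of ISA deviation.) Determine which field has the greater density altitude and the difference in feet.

Airport 1: ISA temp = -5°C, deviation +34°C, DA = 10000 + 120 × 34 = 14080 ft.
Airport 2: ISA temp = -4.2°C, deviation +35.2°C, DA = 9600 + 120 × 35.2 = 13824 ft.
Airport 1 is higher by 14080 − 13824 = 256 ft.

Airport 1 by 256 ft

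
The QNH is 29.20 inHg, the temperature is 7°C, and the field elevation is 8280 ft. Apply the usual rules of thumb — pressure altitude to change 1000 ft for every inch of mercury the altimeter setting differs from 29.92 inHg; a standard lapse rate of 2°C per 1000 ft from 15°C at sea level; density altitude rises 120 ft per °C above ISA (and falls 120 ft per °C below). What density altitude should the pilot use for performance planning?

Pressure altitude = 8280 + (29.92 − 29.20) × 1000 = 8280 + (+720) = 9000 ft.
ISA temperature at 9000 ft = 15 − 2 × (9000/1000) = -3°C.
ISA deviation = 7 − (-3) = +10°C.
Density altitude = 9000 + 120 × (10) = 10200 ft.

10200 ft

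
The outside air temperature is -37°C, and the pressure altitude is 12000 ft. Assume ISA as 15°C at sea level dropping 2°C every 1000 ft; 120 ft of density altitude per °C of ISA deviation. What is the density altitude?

ISA temperature at 12000 ft = 15 − 2 × (12000/1000) = -9°C.
ISA deviation = -37 − (-9) = -28°C.
Density altitude = 12000 + 120 × (-28) = 12000 + (-3360) = 8640 ft.

8640 ft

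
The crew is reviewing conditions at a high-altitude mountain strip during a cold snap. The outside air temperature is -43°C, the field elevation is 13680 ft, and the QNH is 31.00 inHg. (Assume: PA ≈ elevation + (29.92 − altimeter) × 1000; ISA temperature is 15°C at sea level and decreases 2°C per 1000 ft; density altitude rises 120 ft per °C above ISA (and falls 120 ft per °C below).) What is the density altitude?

8664 ft

Pressure altitude = 13680 + (29.92 − 31.00) × 1000 = 13680 + (-1080) = 12600 ft.
ISA temperature at 12600 ft = 15 − 2 × (12600/1000) = -10.2°C.
ISA deviation = -43 − (-10.2) = -32.8°C.
Density altitude = 12600 + 120 × (-32.8) = 8664 ft.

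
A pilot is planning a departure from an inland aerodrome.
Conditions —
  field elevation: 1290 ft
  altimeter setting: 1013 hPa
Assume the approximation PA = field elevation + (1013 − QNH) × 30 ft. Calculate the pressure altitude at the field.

1290 ft

Pressure correction = (1013 − 1013) × 30 = 0 ft.
Pressure altitude = 1290 + (0) = 1290 ft.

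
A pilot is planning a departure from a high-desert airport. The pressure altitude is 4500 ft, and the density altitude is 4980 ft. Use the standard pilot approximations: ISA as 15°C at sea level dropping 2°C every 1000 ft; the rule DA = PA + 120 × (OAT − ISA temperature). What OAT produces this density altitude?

Density altitude − pressure altitude = 4980 − 4500 = +480 ft.
At 120 ft/°C that is an ISA deviation of 480/120 = +4°C.
ISA temperature at 4500 ft = 15 − 2 × (4500/1000) = 6°C.
OAT = ISA + deviation = 6 + (+4) = 10°C.

10°C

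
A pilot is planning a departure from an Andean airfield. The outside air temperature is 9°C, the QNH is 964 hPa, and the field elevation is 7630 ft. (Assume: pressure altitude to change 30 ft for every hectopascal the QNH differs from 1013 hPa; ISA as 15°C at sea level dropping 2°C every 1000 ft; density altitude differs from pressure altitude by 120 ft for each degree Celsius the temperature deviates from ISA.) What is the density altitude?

10564 ft

Pressure altitude = 7630 + (1013 − 964) × 30 = 7630 + (+1470) = 9100 ft.
ISA temperature at 9100 ft = 15 − 2 × (9100/1000) = -3.2°C.
ISA deviation = 9 − (-3.2) = +12.2°C.
Density altitude = 9100 + 120 × (12.2) = 10564 ft.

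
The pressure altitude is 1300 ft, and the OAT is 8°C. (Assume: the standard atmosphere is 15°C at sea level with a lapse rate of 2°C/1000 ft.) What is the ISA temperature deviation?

ISA temperature at 1300 ft = 15 − 2 × (1300/1000) = 12.4°C.
Deviation = OAT − ISA = 8 − 12.4 = -4.4°C.

ISA-4.4°C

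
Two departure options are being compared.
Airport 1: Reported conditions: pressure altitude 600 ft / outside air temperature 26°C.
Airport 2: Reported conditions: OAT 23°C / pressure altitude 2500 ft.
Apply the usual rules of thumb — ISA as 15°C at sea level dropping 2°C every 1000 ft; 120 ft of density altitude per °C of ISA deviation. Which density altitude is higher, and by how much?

Airport 1: ISA temp = 13.8°C, deviation +12.2°C, DA = 600 + 120 × 12.2 = 2064 ft.
Airport 2: ISA temp = 10°C, deviation +13°C, DA = 2500 + 120 × 13 = 4060 ft.
Airport 2 is higher by 4060 − 2064 = 1996 ft.

Airport 2 by 1996 ft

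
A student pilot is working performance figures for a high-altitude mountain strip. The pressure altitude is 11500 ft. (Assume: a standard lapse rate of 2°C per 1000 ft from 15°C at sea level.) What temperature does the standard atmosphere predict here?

-8°C

ISA temperature = 15 − 2 × (11500/1000) = 15 − 23 = -8°C.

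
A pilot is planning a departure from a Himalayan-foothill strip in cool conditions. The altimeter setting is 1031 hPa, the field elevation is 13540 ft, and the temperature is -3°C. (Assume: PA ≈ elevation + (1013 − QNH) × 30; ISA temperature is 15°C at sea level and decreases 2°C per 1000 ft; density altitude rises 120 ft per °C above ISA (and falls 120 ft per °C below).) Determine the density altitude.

Pressure altitude = 13540 + (1013 − 1031) × 30 = 13540 + (-540) = 13000 ft.
ISA temperature at 13000 ft = 15 − 2 × (13000/1000) = -11°C.
ISA deviation = -3 − (-11) = +8°C.
Density altitude = 13000 + 120 × (8) = 13960 ft.

13960 ft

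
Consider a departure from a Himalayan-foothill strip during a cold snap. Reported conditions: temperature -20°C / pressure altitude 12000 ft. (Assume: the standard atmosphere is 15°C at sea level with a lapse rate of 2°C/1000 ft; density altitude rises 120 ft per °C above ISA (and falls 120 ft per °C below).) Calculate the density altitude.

ISA temperature at 12000 ft = 15 − 2 × (12000/1000) = -9°C.
ISA deviation = -20 − (-9) = -11°C.
Density altitude = 12000 + 120 × (-11) = 12000 + (-1320) = 10680 ft.

10680 ft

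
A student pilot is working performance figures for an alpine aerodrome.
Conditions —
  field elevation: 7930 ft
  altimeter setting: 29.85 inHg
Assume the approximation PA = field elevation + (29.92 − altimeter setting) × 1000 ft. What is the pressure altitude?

Pressure correction = (29.92 − 29.85) × 1000 = +70 ft.
Pressure altitude = 7930 + (+70) = 8000 ft.

8000 ft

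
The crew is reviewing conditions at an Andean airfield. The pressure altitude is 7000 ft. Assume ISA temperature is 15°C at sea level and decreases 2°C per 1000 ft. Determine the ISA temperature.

1°C

ISA temperature = 15 − 2 × (7000/1000) = 15 − 14 = 1°C.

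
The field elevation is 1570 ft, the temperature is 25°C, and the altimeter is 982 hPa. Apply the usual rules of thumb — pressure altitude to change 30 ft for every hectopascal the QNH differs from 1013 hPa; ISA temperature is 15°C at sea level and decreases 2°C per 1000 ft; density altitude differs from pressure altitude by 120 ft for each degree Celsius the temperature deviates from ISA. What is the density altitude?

Pressure altitude = 1570 + (1013 − 982) × 30 = 1570 + (+930) = 2500 ft.
ISA temperature at 2500 ft = 15 − 2 × (2500/1000) = 10°C.
ISA deviation = 25 − 10 = +15°C.
Density altitude = 2500 + 120 × (15) = 4300 ft.

4300 ft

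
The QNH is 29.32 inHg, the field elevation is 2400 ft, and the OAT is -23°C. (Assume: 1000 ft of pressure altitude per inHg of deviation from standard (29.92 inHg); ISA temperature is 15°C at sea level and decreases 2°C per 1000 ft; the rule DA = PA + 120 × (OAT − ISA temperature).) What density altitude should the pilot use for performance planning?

Pressure altitude = 2400 + (29.92 − 29.32) × 1000 = 2400 + (+600) = 3000 ft.
ISA temperature at 3000 ft = 15 − 2 × (3000/1000) = 9°C.
ISA deviation = -23 − 9 = -32°C.
Density altitude = 3000 + 120 × (-32) = -840 ft.

-840 ft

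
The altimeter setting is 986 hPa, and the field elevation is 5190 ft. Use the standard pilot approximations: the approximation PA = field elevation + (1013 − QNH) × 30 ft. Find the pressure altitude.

6000 ft

Pressure correction = (1013 − 986) × 30 = +810 ft.
Pressure altitude = 5190 + (+810) = 6000 ft.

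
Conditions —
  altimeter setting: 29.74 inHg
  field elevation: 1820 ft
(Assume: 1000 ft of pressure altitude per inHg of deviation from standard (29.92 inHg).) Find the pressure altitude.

2000 ft

Pressure correction = (29.92 − 29.74) × 1000 = +180 ft.
Pressure altitude = 1820 + (+180) = 2000 ft.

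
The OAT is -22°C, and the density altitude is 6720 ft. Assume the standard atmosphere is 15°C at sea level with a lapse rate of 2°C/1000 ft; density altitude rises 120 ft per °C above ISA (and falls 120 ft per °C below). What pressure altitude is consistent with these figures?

9000 ft

DA = PA + 120 × (OAT − (15 − 2·PA/1000)) = PA + 120·OAT − 1800 + 0.24·PA = 1.24·PA + 120·OAT − 1800.
So 1.24·PA = 6720 − 120 × (-22) + 1800 = 11160.
PA = 11160 / 1.24 = 9000 ft.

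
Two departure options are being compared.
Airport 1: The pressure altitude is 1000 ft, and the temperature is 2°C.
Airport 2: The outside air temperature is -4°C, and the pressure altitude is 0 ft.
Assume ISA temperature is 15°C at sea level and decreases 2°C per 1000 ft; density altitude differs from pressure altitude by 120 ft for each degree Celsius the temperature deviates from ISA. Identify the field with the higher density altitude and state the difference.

Airport 1: ISA temp = 13°C, deviation -11°C, DA = 1000 + 120 × (-11) = -320 ft.
Airport 2: ISA temp = 15°C, deviation -19°C, DA = 0 + 120 × (-19) = -2280 ft.
Airport 1 is higher by -320 − (-2280) = 1960 ft.

Airport 1 by 1960 ft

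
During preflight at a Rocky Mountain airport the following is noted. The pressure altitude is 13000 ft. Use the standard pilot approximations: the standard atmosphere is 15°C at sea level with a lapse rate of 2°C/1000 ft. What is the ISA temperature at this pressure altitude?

ISA temperature = 15 − 2 × (13000/1000) = 15 − 26 = -11°C.

-11°C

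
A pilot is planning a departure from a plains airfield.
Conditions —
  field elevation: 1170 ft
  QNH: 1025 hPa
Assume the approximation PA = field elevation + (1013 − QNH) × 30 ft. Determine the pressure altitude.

Pressure correction = (1013 − 1025) × 30 = -360 ft.
Pressure altitude = 1170 + (-360) = 810 ft.

810 ft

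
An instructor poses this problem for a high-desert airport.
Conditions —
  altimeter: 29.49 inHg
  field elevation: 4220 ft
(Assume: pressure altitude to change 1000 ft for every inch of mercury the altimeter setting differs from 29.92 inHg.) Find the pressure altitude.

4650 ft

Pressure correction = (29.92 − 29.49) × 1000 = +430 ft.
Pressure altitude = 4220 + (+430) = 4650 ft.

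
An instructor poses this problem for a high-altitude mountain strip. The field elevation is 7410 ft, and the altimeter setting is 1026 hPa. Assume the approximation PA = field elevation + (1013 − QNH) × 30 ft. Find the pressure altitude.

Pressure correction = (1013 − 1026) × 30 = -390 ft.
Pressure altitude = 7410 + (-390) = 7020 ft.

7020 ft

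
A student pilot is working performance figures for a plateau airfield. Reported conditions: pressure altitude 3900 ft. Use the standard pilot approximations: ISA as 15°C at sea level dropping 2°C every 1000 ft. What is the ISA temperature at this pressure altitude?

7.2°C

ISA temperature = 15 − 2 × (3900/1000) = 15 − 7.8 = 7.2°C.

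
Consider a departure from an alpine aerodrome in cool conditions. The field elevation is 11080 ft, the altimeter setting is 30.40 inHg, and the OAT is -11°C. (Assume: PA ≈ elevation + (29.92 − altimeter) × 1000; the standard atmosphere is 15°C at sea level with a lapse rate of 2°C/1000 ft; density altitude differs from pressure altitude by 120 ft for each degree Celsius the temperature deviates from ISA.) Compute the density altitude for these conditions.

Pressure altitude = 11080 + (29.92 − 30.40) × 1000 = 11080 + (-480) = 10600 ft.
ISA temperature at 10600 ft = 15 − 2 × (10600/1000) = -6.2°C.
ISA deviation = -11 − (-6.2) = -4.8°C.
Density altitude = 10600 + 120 × (-4.8) = 10024 ft.

10024 ft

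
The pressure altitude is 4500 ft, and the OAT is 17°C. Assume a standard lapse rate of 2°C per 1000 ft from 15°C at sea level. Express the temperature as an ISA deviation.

ISA+11°C

ISA temperature at 4500 ft = 15 − 2 × (4500/1000) = 6°C.
Deviation = OAT − ISA = 17 − 6 = +11°C.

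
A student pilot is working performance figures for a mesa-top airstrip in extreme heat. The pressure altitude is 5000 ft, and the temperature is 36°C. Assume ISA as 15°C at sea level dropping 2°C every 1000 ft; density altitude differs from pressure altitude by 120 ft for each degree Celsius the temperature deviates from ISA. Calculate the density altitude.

ISA temperature at 5000 ft = 15 − 2 × (5000/1000) = 5°C.
ISA deviation = 36 − 5 = +31°C.
Density altitude = 5000 + 120 × (31) = 5000 + (+3720) = 8720 ft.

8720 ft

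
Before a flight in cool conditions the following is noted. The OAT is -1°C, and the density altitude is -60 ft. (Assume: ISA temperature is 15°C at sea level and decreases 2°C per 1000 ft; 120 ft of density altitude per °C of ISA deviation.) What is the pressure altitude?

1500 ft

DA = PA + 120 × (OAT − (15 − 2·PA/1000)) = PA + 120·OAT − 1800 + 0.24·PA = 1.24·PA + 120·OAT − 1800.
So 1.24·PA = -60 − 120 × (-1) + 1800 = 1860.
PA = 1860 / 1.24 = 1500 ft.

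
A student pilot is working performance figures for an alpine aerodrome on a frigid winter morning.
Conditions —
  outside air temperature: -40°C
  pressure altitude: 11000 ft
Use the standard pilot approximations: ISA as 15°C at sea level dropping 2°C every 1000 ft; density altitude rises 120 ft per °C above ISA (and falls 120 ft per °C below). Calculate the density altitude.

7040 ft

ISA temperature at 11000 ft = 15 − 2 × (11000/1000) = -7°C.
ISA deviation = -40 − (-7) = -33°C.
Density altitude = 11000 + 120 × (-33) = 11000 + (-3960) = 7040 ft.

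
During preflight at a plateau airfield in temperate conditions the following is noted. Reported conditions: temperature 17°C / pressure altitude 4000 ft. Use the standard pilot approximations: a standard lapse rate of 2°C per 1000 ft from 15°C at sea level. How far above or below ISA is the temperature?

ISA+10°C

ISA temperature at 4000 ft = 15 − 2 × (4000/1000) = 7°C.
Deviation = OAT − ISA = 17 − 7 = +10°C.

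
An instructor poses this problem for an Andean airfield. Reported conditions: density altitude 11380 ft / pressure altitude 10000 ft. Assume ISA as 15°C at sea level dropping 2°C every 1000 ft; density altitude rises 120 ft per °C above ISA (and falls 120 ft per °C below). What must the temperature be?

Density altitude − pressure altitude = 11380 − 10000 = +1380 ft.
At 120 ft/°C that is an ISA deviation of 1380/120 = +11.5°C.
ISA temperature at 10000 ft = 15 − 2 × (10000/1000) = -5°C.
OAT = ISA + deviation = -5 + (+11.5) = 6.5°C.

6.5°C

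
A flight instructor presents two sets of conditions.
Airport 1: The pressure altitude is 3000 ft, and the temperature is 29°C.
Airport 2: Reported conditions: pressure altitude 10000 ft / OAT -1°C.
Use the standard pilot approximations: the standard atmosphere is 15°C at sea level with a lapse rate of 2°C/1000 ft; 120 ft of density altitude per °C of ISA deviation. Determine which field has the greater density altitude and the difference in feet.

Airport 2 by 5080 ft

Airport 1: ISA temp = 9°C, deviation +20°C, DA = 3000 + 120 × 20 = 5400 ft.
Airport 2: ISA temp = -5°C, deviation +4°C, DA = 10000 + 120 × 4 = 10480 ft.
Airport 2 is higher by 10480 − 5400 = 5080 ft.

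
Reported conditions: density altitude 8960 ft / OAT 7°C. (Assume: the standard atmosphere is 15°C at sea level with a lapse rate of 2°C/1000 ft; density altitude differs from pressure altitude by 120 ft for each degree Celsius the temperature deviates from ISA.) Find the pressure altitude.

DA = PA + 120 × (OAT − (15 − 2·PA/1000)) = PA + 120·OAT − 1800 + 0.24·PA = 1.24·PA + 120·OAT − 1800.
So 1.24·PA = 8960 − 120 × 7 + 1800 = 9920.
PA = 9920 / 1.24 = 8000 ft.

8000 ft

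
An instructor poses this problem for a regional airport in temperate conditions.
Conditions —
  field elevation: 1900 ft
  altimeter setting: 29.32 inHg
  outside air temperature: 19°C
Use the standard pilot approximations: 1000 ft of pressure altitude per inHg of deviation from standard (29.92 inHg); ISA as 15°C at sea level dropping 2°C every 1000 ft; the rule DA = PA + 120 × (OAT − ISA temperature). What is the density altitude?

3580 ft

Pressure altitude = 1900 + (29.92 − 29.32) × 1000 = 1900 + (+600) = 2500 ft.
ISA temperature at 2500 ft = 15 − 2 × (2500/1000) = 10°C.
ISA deviation = 19 − 10 = +9°C.
Density altitude = 2500 + 120 × (9) = 3580 ft.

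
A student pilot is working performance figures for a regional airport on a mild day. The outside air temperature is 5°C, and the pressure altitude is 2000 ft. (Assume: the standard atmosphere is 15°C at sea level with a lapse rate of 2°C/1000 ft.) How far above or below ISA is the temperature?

ISA temperature at 2000 ft = 15 − 2 × (2000/1000) = 11°C.
Deviation = OAT − ISA = 5 − 11 = -6°C.

ISA-6°C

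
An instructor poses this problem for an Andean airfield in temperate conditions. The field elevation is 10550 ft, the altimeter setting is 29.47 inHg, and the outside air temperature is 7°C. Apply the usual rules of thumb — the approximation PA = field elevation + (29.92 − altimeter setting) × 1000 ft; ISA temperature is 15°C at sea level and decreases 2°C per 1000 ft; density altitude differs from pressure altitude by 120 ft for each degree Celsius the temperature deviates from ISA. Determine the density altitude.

Pressure altitude = 10550 + (29.92 − 29.47) × 1000 = 10550 + (+450) = 11000 ft.
ISA temperature at 11000 ft = 15 − 2 × (11000/1000) = -7°C.
ISA deviation = 7 − (-7) = +14°C.
Density altitude = 11000 + 120 × (14) = 12680 ft.

12680 ft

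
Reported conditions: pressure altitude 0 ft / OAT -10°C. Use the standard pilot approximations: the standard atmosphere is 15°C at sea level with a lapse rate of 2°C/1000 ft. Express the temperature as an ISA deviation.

ISA-25°C

ISA temperature at 0 ft = 15 − 2 × (0/1000) = 15°C.
Deviation = OAT − ISA = -10 − 15 = -25°C.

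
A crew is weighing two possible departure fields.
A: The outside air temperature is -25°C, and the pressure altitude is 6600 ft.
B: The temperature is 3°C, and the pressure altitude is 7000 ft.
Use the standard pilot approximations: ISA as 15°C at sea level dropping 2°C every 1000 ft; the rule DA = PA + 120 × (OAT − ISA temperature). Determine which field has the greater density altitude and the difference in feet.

B by 3856 ft

A: ISA temp = 1.8°C, deviation -26.8°C, DA = 6600 + 120 × (-26.8) = 3384 ft.
B: ISA temp = 1°C, deviation +2°C, DA = 7000 + 120 × 2 = 7240 ft.
B is higher by 7240 − 3384 = 3856 ft.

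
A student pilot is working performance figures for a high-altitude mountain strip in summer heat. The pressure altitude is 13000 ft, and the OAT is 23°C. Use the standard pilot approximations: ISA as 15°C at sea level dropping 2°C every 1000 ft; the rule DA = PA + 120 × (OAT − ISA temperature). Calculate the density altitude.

17080 ft

ISA temperature at 13000 ft = 15 − 2 × (13000/1000) = -11°C.
ISA deviation = 23 − (-11) = +34°C.
Density altitude = 13000 + 120 × (34) = 13000 + (+4080) = 17080 ft.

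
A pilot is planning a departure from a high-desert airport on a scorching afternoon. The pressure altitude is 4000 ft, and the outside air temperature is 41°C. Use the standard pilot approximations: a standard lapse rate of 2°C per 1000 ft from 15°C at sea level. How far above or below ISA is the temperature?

ISA+34°C

ISA temperature at 4000 ft = 15 − 2 × (4000/1000) = 7°C.
Deviation = OAT − ISA = 41 − 7 = +34°C.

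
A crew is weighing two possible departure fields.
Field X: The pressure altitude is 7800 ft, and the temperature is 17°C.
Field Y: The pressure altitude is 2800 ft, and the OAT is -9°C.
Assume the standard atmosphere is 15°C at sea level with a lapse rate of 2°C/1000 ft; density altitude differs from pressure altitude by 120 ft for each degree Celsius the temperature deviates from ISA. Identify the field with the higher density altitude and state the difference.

Field X: ISA temp = -0.6°C, deviation +17.6°C, DA = 7800 + 120 × 17.6 = 9912 ft.
Field Y: ISA temp = 9.4°C, deviation -18.4°C, DA = 2800 + 120 × (-18.4) = 592 ft.
Field X is higher by 9912 − 592 = 9320 ft.

Field X by 9320 ft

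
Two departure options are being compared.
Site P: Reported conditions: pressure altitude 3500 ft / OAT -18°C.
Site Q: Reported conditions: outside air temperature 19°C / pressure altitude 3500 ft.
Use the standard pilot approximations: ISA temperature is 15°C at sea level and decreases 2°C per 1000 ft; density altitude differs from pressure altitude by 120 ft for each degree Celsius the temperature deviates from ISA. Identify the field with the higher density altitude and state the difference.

Site P: ISA temp = 8°C, deviation -26°C, DA = 3500 + 120 × (-26) = 380 ft.
Site Q: ISA temp = 8°C, deviation +11°C, DA = 3500 + 120 × 11 = 4820 ft.
Site Q is higher by 4820 − 380 = 4440 ft.

Site Q by 4440 ft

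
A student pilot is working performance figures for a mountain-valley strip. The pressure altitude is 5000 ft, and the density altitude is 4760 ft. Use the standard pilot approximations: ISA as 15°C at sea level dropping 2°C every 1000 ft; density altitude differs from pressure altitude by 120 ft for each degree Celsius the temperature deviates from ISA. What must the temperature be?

Density altitude − pressure altitude = 4760 − 5000 = -240 ft.
At 120 ft/°C that is an ISA deviation of -240/120 = -2°C.
ISA temperature at 5000 ft = 15 − 2 × (5000/1000) = 5°C.
OAT = ISA + deviation = 5 + (-2) = 3°C.

3°C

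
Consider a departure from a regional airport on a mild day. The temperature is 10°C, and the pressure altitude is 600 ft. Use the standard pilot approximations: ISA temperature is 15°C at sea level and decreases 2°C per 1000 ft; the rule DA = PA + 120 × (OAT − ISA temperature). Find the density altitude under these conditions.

ISA temperature at 600 ft = 15 − 2 × (600/1000) = 13.8°C.
ISA deviation = 10 − 13.8 = -3.8°C.
Density altitude = 600 + 120 × (-3.8) = 600 + (-456) = 144 ft.

144 ft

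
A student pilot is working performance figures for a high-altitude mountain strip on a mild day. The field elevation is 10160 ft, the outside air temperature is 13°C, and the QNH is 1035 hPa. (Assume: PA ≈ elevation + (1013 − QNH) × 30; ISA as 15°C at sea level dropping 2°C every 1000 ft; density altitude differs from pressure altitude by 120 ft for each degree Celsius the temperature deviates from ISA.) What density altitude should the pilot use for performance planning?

11540 ft

Pressure altitude = 10160 + (1013 − 1035) × 30 = 10160 + (-660) = 9500 ft.
ISA temperature at 9500 ft = 15 − 2 × (9500/1000) = -4°C.
ISA deviation = 13 − (-4) = +17°C.
Density altitude = 9500 + 120 × (17) = 11540 ft.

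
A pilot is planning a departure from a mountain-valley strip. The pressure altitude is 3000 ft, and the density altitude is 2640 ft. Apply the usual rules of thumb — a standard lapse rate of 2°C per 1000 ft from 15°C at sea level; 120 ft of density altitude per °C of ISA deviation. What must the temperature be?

6°C

Density altitude − pressure altitude = 2640 − 3000 = -360 ft.
At 120 ft/°C that is an ISA deviation of -360/120 = -3°C.
ISA temperature at 3000 ft = 15 − 2 × (3000/1000) = 9°C.
OAT = ISA + deviation = 9 + (-3) = 6°C.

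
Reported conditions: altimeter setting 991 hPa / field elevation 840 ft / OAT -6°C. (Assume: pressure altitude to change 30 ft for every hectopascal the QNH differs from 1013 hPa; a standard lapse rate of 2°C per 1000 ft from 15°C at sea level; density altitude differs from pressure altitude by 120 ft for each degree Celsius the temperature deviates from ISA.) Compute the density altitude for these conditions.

Pressure altitude = 840 + (1013 − 991) × 30 = 840 + (+660) = 1500 ft.
ISA temperature at 1500 ft = 15 − 2 × (1500/1000) = 12°C.
ISA deviation = -6 − 12 = -18°C.
Density altitude = 1500 + 120 × (-18) = -660 ft.

-660 ft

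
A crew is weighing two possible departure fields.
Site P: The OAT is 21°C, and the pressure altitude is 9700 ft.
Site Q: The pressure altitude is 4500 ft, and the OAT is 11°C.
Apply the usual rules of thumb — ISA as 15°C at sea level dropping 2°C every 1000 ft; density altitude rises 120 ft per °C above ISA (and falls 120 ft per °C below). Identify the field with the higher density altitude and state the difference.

Site P by 7648 ft

Site P: ISA temp = -4.4°C, deviation +25.4°C, DA = 9700 + 120 × 25.4 = 12748 ft.
Site Q: ISA temp = 6°C, deviation +5°C, DA = 4500 + 120 × 5 = 5100 ft.
Site P is higher by 12748 − 5100 = 7648 ft.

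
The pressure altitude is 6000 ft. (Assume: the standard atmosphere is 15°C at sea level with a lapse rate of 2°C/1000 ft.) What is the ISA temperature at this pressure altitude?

3°C

ISA temperature = 15 − 2 × (6000/1000) = 15 − 12 = 3°C.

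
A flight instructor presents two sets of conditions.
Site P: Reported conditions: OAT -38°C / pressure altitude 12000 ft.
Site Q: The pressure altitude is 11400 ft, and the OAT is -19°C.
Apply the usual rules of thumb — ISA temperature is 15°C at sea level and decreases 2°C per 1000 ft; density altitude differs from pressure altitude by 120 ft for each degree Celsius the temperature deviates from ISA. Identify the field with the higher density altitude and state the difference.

Site P: ISA temp = -9°C, deviation -29°C, DA = 12000 + 120 × (-29) = 8520 ft.
Site Q: ISA temp = -7.8°C, deviation -11.2°C, DA = 11400 + 120 × (-11.2) = 10056 ft.
Site Q is higher by 10056 − 8520 = 1536 ft.

Site Q by 1536 ft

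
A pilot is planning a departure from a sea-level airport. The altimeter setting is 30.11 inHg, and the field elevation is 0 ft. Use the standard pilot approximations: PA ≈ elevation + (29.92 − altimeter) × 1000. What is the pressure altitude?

Pressure correction = (29.92 − 30.11) × 1000 = -190 ft.
Pressure altitude = 0 + (-190) = -190 ft.

-190 ft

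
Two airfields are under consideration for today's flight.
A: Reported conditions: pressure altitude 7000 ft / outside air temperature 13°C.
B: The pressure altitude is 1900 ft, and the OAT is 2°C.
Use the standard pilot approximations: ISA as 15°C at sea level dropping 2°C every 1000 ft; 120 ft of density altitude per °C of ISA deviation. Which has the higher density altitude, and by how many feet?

A: ISA temp = 1°C, deviation +12°C, DA = 7000 + 120 × 12 = 8440 ft.
B: ISA temp = 11.2°C, deviation -9.2°C, DA = 1900 + 120 × (-9.2) = 796 ft.
A is higher by 8440 − 796 = 7644 ft.

A by 7644 ft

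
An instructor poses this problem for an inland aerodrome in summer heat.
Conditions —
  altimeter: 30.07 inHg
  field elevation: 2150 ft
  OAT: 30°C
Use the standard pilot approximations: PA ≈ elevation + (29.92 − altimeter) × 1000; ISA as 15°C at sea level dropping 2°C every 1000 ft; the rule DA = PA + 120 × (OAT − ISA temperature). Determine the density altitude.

Pressure altitude = 2150 + (29.92 − 30.07) × 1000 = 2150 + (-150) = 2000 ft.
ISA temperature at 2000 ft = 15 − 2 × (2000/1000) = 11°C.
ISA deviation = 30 − 11 = +19°C.
Density altitude = 2000 + 120 × (19) = 4280 ft.

4280 ft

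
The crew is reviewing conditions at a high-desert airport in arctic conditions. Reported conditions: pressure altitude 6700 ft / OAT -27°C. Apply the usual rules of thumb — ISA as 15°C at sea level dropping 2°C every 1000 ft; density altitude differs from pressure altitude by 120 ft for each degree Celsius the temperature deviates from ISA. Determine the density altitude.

3268 ft

ISA temperature at 6700 ft = 15 − 2 × (6700/1000) = 1.6°C.
ISA deviation = -27 − 1.6 = -28.6°C.
Density altitude = 6700 + 120 × (-28.6) = 6700 + (-3432) = 3268 ft.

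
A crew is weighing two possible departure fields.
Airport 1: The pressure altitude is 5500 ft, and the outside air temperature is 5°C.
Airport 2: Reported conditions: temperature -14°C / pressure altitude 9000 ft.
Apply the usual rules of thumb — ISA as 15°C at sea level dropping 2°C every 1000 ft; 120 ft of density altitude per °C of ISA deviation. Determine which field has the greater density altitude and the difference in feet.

Airport 1: ISA temp = 4°C, deviation +1°C, DA = 5500 + 120 × 1 = 5620 ft.
Airport 2: ISA temp = -3°C, deviation -11°C, DA = 9000 + 120 × (-11) = 7680 ft.
Airport 2 is higher by 7680 − 5620 = 2060 ft.

Airport 2 by 2060 ft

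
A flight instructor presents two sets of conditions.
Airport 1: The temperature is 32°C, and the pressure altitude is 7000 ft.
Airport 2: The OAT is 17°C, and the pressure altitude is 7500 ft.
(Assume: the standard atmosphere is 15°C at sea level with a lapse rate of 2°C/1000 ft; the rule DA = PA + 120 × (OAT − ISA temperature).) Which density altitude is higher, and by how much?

Airport 1 by 1180 ft

Airport 1: ISA temp = 1°C, deviation +31°C, DA = 7000 + 120 × 31 = 10720 ft.
Airport 2: ISA temp = 0°C, deviation +17°C, DA = 7500 + 120 × 17 = 9540 ft.
Airport 1 is higher by 10720 − 9540 = 1180 ft.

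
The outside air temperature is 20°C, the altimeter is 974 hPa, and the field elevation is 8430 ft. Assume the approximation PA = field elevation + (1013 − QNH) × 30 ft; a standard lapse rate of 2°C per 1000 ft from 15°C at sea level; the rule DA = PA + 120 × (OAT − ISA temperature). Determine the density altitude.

Pressure altitude = 8430 + (1013 − 974) × 30 = 8430 + (+1170) = 9600 ft.
ISA temperature at 9600 ft = 15 − 2 × (9600/1000) = -4.2°C.
ISA deviation = 20 − (-4.2) = +24.2°C.
Density altitude = 9600 + 120 × (24.2) = 12504 ft.

12504 ft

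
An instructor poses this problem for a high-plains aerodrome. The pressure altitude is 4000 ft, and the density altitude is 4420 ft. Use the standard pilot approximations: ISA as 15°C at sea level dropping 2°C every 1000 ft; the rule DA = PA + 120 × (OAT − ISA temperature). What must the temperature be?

10.5°C

Density altitude − pressure altitude = 4420 − 4000 = +420 ft.
At 120 ft/°C that is an ISA deviation of 420/120 = +3.5°C.
ISA temperature at 4000 ft = 15 − 2 × (4000/1000) = 7°C.
OAT = ISA + deviation = 7 + (+3.5) = 10.5°C.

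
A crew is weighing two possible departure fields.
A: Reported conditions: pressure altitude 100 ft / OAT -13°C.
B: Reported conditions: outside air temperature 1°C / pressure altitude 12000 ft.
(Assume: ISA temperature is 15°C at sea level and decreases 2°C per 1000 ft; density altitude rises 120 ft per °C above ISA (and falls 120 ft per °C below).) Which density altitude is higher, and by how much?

B by 16436 ft

A: ISA temp = 14.8°C, deviation -27.8°C, DA = 100 + 120 × (-27.8) = -3236 ft.
B: ISA temp = -9°C, deviation +10°C, DA = 12000 + 120 × 10 = 13200 ft.
B is higher by 13200 − (-3236) = 16436 ft.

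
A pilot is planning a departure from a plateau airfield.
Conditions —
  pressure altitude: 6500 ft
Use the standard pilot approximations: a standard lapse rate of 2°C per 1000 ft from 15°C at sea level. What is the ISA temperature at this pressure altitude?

ISA temperature = 15 − 2 × (6500/1000) = 15 − 13 = 2°C.

2°C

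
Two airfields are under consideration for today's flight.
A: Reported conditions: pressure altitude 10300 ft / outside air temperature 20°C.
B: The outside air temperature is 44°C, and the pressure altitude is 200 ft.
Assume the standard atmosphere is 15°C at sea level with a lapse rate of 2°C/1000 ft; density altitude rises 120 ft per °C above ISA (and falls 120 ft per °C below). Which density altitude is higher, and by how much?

A: ISA temp = -5.6°C, deviation +25.6°C, DA = 10300 + 120 × 25.6 = 13372 ft.
B: ISA temp = 14.6°C, deviation +29.4°C, DA = 200 + 120 × 29.4 = 3728 ft.
A is higher by 13372 − 3728 = 9644 ft.

A by 9644 ft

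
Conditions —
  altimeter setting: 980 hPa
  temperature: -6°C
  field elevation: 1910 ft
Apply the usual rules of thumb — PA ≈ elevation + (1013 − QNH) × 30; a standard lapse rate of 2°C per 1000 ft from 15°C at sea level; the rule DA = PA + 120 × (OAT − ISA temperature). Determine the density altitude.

Pressure altitude = 1910 + (1013 − 980) × 30 = 1910 + (+990) = 2900 ft.
ISA temperature at 2900 ft = 15 − 2 × (2900/1000) = 9.2°C.
ISA deviation = -6 − 9.2 = -15.2°C.
Density altitude = 2900 + 120 × (-15.2) = 1076 ft.

1076 ft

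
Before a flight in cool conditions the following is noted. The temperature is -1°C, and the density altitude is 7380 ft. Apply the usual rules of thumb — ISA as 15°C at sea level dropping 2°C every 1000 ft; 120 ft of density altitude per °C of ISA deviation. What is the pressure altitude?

DA = PA + 120 × (OAT − (15 − 2·PA/1000)) = PA + 120·OAT − 1800 + 0.24·PA = 1.24·PA + 120·OAT − 1800.
So 1.24·PA = 7380 − 120 × (-1) + 1800 = 9300.
PA = 9300 / 1.24 = 7500 ft.

7500 ft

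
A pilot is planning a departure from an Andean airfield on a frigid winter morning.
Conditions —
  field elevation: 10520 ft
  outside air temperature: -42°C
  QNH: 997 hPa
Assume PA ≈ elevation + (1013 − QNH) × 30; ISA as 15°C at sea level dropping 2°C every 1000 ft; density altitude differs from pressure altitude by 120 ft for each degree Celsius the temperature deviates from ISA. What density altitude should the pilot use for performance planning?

Pressure altitude = 10520 + (1013 − 997) × 30 = 10520 + (+480) = 11000 ft.
ISA temperature at 11000 ft = 15 − 2 × (11000/1000) = -7°C.
ISA deviation = -42 − (-7) = -35°C.
Density altitude = 11000 + 120 × (-35) = 6800 ft.

6800 ft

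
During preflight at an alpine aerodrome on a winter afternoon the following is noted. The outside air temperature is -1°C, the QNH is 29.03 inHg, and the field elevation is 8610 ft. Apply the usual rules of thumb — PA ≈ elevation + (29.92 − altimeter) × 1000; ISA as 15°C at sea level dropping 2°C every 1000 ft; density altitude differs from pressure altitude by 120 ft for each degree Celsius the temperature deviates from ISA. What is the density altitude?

9860 ft

Pressure altitude = 8610 + (29.92 − 29.03) × 1000 = 8610 + (+890) = 9500 ft.
ISA temperature at 9500 ft = 15 − 2 × (9500/1000) = -4°C.
ISA deviation = -1 − (-4) = +3°C.
Density altitude = 9500 + 120 × (3) = 9860 ft.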